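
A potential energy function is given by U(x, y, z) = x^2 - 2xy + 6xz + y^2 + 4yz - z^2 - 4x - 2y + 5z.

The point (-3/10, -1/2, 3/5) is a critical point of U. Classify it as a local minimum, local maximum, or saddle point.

The Hessian is constant: H = [[2, -2, 6], [-2, 2, 4], [6, 4, -2]].
Leading principal minors: Δ₁ = 2, Δ₂ = 0, Δ₃ = -200.
The minors fit neither the all-positive nor the alternating-sign pattern, so H is indefinite: a saddle point.

saddle point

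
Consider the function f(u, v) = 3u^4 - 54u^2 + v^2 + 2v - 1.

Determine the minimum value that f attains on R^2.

-245

f(u,v) separates as P(u) + Q(v) − 1, so its minimum is min P + min Q − 1.
P'(u) = 12u(u - 3)(u + 3) vanishes at u ∈ {-3, 0, 3}; Q'(v) = 2v + 2 vanishes at v ∈ {-1}.
Local minima of P (where P''>0): P(-3)=-243, P(3)=-243. Local minima of Q: Q(-1)=-1.
So the global minimum of f is P(-3) + Q(-1) − 1 = -243 − 1 − 1 = -245, attained at (-3, -1).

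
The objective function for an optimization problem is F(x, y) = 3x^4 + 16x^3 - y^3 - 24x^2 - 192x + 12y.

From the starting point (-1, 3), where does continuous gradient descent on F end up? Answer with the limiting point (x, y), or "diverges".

F is separable, so gradient descent decouples: x follows -∂F/∂x, y follows -∂F/∂y.
∂F/∂x = 12(x - 2)(x + 2)(x + 4); at x=-1 this is -108, so x increases.
∂F/∂y = -3(y - 2)(y + 2); at y=3 this is -15, so y increases.
The y-coordinate has no critical point in that direction and runs off to infinity.

diverges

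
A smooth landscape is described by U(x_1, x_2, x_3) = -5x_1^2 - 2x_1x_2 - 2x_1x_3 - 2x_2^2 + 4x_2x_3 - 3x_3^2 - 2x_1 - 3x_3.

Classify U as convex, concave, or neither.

U is quadratic, so its Hessian is the constant matrix H = [[-10, -2, -2], [-2, -4, 4], [-2, 4, -6]].
Leading principal minors: -10, 36, -8.
Signs alternate −, +, − ⇒ H ≺ 0 ⇒ concave.

concave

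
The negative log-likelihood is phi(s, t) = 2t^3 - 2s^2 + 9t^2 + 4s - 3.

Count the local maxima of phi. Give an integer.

phi separates as a function of s plus a function of t, so ∇phi=0 decouples.
∂phi/∂s = -4(s - 1) = 0 at s ∈ {1}; ∂phi/∂t = 6t(t + 3) = 0 at t ∈ {-3, 0}.
The Hessian is diagonal: diag(phi_ss, phi_tt). Second derivatives: phi_ss(1)=-4; phi_tt(-3)=-18, phi_tt(0)=18.
Local maxima occur where both diagonal entries negative: (1, -3). Count: 1.

1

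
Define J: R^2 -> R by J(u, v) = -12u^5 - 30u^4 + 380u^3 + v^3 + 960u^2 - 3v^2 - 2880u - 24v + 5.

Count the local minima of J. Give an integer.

J separates as a function of u plus a function of v, so ∇J=0 decouples.
∂J/∂u = -60(u - 4)(u - 1)(u + 3)(u + 4) = 0 at u ∈ {-4, -3, 1, 4}; ∂J/∂v = 3(v - 4)(v + 2) = 0 at v ∈ {-2, 4}.
The Hessian is diagonal: diag(J_uu, J_vv). Second derivatives: J_uu(-4)=2400, J_uu(-3)=-1680, J_uu(1)=3600, J_uu(4)=-10080; J_vv(-2)=-18, J_vv(4)=18.
Local minima occur where both diagonal entries positive: (-4, 4), (1, 4). Count: 2.

2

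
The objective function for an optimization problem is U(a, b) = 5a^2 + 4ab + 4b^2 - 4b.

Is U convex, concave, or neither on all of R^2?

convex

U is quadratic, so its Hessian is the constant matrix H = [[10, 4], [4, 8]].
det(H) = 64, tr(H) = 18.
det(H) > 0 and tr(H) > 0, so H is positive definite everywhere: convex.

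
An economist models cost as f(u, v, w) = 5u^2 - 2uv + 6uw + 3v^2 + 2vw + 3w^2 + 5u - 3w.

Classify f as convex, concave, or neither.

f is quadratic, so its Hessian is the constant matrix H = [[10, -2, 6], [-2, 6, 2], [6, 2, 6]].
Leading principal minors: 10, 56, 32.
All positive ⇒ H ≻ 0 ⇒ convex.

convex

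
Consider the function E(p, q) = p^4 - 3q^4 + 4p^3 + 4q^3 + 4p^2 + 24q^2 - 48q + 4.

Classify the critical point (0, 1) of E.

The mixed partial ∂²E/∂p∂q is 0, so the Hessian at any point is diag(E_pp, E_qq) = diag(4(3p^2 + 6p + 2), 12(-3q^2 + 2q + 4)).
At (0, 1): H = diag(8, 36).
Both eigenvalues are positive, so H is positive definite: a local minimum.

local minimum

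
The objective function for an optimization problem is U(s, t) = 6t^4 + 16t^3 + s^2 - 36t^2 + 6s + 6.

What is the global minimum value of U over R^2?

-273

U(s,t) separates as P(s) + Q(t) + 6, so its minimum is min P + min Q + 6.
P'(s) = 2s + 6 vanishes at s ∈ {-3}; Q'(t) = 24t(t - 1)(t + 3) vanishes at t ∈ {-3, 0, 1}.
Local minima of P (where P''>0): P(-3)=-9. Local minima of Q: Q(-3)=-270, Q(1)=-14.
So the global minimum of U is P(-3) + Q(-3) + 6 = -9 − 270 + 6 = -273, attained at (-3, -3).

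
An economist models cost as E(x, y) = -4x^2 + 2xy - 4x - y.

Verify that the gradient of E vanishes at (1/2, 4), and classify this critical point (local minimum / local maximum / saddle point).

saddle point

∇E = (-8x + 2y - 4, 2x - 1); substituting (1/2, 4) gives ∇E = (0, 0), so (1/2, 4) is indeed a critical point.
The Hessian of E is constant: H = [[-8, 2], [2, 0]].
det(H) = (-8)·0 − 2² = -4.
Since det(H) < 0, H is indefinite and the critical point is a saddle point.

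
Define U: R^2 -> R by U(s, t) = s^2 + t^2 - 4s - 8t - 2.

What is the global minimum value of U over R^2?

-22

U(s,t) separates as P(s) + Q(t) − 2, so its minimum is min P + min Q − 2.
P'(s) = 2s - 4 vanishes at s ∈ {2}; Q'(t) = 2(t - 4) vanishes at t ∈ {4}.
Local minima of P (where P''>0): P(2)=-4. Local minima of Q: Q(4)=-16.
So the global minimum of U is P(2) + Q(4) − 2 = -4 − 16 − 2 = -22, attained at (2, 4).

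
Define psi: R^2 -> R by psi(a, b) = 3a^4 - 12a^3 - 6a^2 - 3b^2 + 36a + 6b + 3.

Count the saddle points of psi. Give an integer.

psi separates as a function of a plus a function of b, so ∇psi=0 decouples.
∂psi/∂a = 12(a - 3)(a - 1)(a + 1) = 0 at a ∈ {-1, 1, 3}; ∂psi/∂b = -6(b - 1) = 0 at b ∈ {1}.
The Hessian is diagonal: diag(psi_aa, psi_bb). Second derivatives: psi_aa(-1)=96, psi_aa(1)=-48, psi_aa(3)=96; psi_bb(1)=-6.
Saddle points occur where the two diagonal entries have opposite signs: (-1, 1), (3, 1). Count: 2.

2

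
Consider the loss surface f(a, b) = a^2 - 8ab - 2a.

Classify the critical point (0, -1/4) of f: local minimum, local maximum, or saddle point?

saddle point

The Hessian of f is constant: H = [[2, -8], [-8, 0]].
det(H) = 2·0 − (-8)² = -64.
Since det(H) < 0, H is indefinite and the critical point is a saddle point.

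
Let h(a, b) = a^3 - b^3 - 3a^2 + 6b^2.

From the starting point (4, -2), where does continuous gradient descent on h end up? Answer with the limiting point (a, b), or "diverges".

(2, 0)

h is separable, so gradient descent decouples: a follows -∂h/∂a, b follows -∂h/∂b.
∂h/∂a = 3a(a - 2); at a=4 this is 24, so a decreases.
∂h/∂b = -3b(b - 4); at b=-2 this is -36, so b increases.
a converges to its nearest critical value 2 (a local min of the a-part); b converges to 0. The iterate converges to (2, 0).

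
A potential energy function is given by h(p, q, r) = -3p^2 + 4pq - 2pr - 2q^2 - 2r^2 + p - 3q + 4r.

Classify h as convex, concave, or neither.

h is quadratic, so its Hessian is the constant matrix H = [[-6, 4, -2], [4, -4, 0], [-2, 0, -4]].
Leading principal minors: -6, 8, -16.
Signs alternate −, +, − ⇒ H ≺ 0 ⇒ concave.

concave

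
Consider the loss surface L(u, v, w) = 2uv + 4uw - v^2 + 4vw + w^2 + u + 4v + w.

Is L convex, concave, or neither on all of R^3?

neither

L is quadratic, so its Hessian is the constant matrix H = [[0, 2, 4], [2, -2, 4], [4, 4, 2]].
Leading principal minors: 0, -4, 88.
Neither pattern holds ⇒ H is indefinite ⇒ neither convex nor concave.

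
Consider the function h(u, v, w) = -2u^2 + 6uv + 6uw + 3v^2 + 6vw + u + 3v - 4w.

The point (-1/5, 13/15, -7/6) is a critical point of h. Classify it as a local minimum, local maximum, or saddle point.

saddle point

The Hessian is constant: H = [[-4, 6, 6], [6, 6, 6], [6, 6, 0]].
Leading principal minors: Δ₁ = -4, Δ₂ = -60, Δ₃ = 360.
The minors fit neither the all-positive nor the alternating-sign pattern, so H is indefinite: a saddle point.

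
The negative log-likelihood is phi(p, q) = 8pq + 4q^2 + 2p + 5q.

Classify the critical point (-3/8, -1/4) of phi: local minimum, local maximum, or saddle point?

saddle point

The Hessian of phi is constant: H = [[0, 8], [8, 8]].
det(H) = 0·8 − 8² = -64.
Since det(H) < 0, H is indefinite and the critical point is a saddle point.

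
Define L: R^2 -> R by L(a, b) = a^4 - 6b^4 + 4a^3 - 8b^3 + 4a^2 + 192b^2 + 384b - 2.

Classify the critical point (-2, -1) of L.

local minimum

The mixed partial ∂²L/∂a∂b is 0, so the Hessian at any point is diag(L_aa, L_bb) = diag(4(3a^2 + 6a + 2), 24(-3b^2 - 2b + 16)).
At (-2, -1): H = diag(8, 360).
Both eigenvalues are positive, so H is positive definite: a local minimum.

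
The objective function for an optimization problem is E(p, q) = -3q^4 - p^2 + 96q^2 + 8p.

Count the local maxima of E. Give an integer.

E separates as a function of p plus a function of q, so ∇E=0 decouples.
∂E/∂p = -2(p - 4) = 0 at p ∈ {4}; ∂E/∂q = -12q(q - 4)(q + 4) = 0 at q ∈ {-4, 0, 4}.
The Hessian is diagonal: diag(E_pp, E_qq). Second derivatives: E_pp(4)=-2; E_qq(-4)=-384, E_qq(0)=192, E_qq(4)=-384.
Local maxima occur where both diagonal entries negative: (4, -4), (4, 4). Count: 2.

2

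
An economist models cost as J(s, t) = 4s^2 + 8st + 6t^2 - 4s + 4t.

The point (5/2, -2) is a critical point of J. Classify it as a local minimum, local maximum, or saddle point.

The Hessian of J is constant: H = [[8, 8], [8, 12]].
det(H) = 8·12 − 8² = 32.
det(H) > 0 and tr(H) = 20 > 0, so H is positive definite and the point is a local minimum.

local minimum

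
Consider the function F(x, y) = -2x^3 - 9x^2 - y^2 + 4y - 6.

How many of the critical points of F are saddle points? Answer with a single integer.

1

F separates as a function of x plus a function of y, so ∇F=0 decouples.
∂F/∂x = -6x(x + 3) = 0 at x ∈ {-3, 0}; ∂F/∂y = -2(y - 2) = 0 at y ∈ {2}.
The Hessian is diagonal: diag(F_xx, F_yy). Second derivatives: F_xx(-3)=18, F_xx(0)=-18; F_yy(2)=-2.
Saddle points occur where the two diagonal entries have opposite signs: (-3, 2). Count: 1.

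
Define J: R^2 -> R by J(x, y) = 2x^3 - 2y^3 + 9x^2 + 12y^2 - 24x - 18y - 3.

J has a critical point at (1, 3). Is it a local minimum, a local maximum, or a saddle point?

saddle point

The mixed partial ∂²J/∂x∂y is 0, so the Hessian at any point is diag(J_xx, J_yy) = diag(6(2x + 3), 12(-y + 2)).
At (1, 3): H = diag(30, -12).
The eigenvalues have opposite signs, so H is indefinite: a saddle point.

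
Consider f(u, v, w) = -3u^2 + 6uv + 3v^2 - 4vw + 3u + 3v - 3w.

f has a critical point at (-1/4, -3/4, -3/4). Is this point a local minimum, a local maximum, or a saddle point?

The Hessian is constant: H = [[-6, 6, 0], [6, 6, -4], [0, -4, 0]].
Leading principal minors: Δ₁ = -6, Δ₂ = -72, Δ₃ = 96.
The minors fit neither the all-positive nor the alternating-sign pattern, so H is indefinite: a saddle point.

saddle point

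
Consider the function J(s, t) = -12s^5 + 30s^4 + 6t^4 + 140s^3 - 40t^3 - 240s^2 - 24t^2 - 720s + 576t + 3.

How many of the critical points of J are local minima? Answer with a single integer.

J separates as a function of s plus a function of t, so ∇J=0 decouples.
∂J/∂s = -60(s - 3)(s - 2)(s + 1)(s + 2) = 0 at s ∈ {-2, -1, 2, 3}; ∂J/∂t = 24(t - 4)(t - 3)(t + 2) = 0 at t ∈ {-2, 3, 4}.
The Hessian is diagonal: diag(J_ss, J_tt). Second derivatives: J_ss(-2)=1200, J_ss(-1)=-720, J_ss(2)=720, J_ss(3)=-1200; J_tt(-2)=720, J_tt(3)=-120, J_tt(4)=144.
Local minima occur where both diagonal entries positive: (-2, -2), (-2, 4), (2, -2), (2, 4). Count: 4.

4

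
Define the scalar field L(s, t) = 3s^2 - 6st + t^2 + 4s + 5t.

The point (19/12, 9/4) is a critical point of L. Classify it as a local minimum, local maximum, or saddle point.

The Hessian of L is constant: H = [[6, -6], [-6, 2]].
det(H) = 6·2 − (-6)² = -24.
Since det(H) < 0, H is indefinite and the critical point is a saddle point.

saddle point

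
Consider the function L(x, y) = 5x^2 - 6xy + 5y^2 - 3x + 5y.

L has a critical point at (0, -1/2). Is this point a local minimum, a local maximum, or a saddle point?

The Hessian of L is constant: H = [[10, -6], [-6, 10]].
det(H) = 10·10 − (-6)² = 64.
det(H) > 0 and tr(H) = 20 > 0, so H is positive definite and the point is a local minimum.

local minimum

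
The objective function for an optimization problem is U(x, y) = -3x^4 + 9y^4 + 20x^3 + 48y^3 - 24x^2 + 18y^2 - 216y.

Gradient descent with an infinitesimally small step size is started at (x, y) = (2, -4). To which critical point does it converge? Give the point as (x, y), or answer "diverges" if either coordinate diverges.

U is separable, so gradient descent decouples: x follows -∂U/∂x, y follows -∂U/∂y.
∂U/∂x = -12x(x - 4)(x - 1); at x=2 this is 48, so x decreases.
∂U/∂y = 36(y - 1)(y + 2)(y + 3); at y=-4 this is -360, so y increases.
x converges to its nearest critical value 1 (a local min of the x-part); y converges to -3. The iterate converges to (1, -3).

(1, -3)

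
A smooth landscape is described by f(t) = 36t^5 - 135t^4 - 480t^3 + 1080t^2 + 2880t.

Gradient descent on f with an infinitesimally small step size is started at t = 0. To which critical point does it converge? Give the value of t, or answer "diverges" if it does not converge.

-1

f'(t) = 180(t - 4)(t - 2)(t + 1)(t + 2), so f'(0) = 2880.
Gradient descent moves in the -f' direction, i.e. t is decreasing.
The nearest critical point in that direction is t = -1, where f'' = 2700 > 0 (a local minimum). The iterate converges there.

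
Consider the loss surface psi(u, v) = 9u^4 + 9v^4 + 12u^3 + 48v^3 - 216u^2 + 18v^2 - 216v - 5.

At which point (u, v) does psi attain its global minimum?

psi(u,v) separates as P(u) + Q(v) − 5, so its minimum is min P + min Q − 5.
P'(u) = 36u(u - 3)(u + 4) vanishes at u ∈ {-4, 0, 3}; Q'(v) = 36(v - 1)(v + 2)(v + 3) vanishes at v ∈ {-3, -2, 1}.
Local minima of P (where P''>0): P(-4)=-1920, P(3)=-891. Local minima of Q: Q(-3)=243, Q(1)=-141.
So the global minimum of psi is P(-4) + Q(1) − 5 = -1920 − 141 − 5 = -2066, attained at (-4, 1).

(-4, 1)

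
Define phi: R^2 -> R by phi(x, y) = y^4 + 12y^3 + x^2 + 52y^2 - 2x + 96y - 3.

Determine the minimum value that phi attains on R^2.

phi(x,y) separates as P(x) + Q(y) − 3, so its minimum is min P + min Q − 3.
P'(x) = 2x - 2 vanishes at x ∈ {1}; Q'(y) = 4(y + 2)(y + 3)(y + 4) vanishes at y ∈ {-4, -3, -2}.
Local minima of P (where P''>0): P(1)=-1. Local minima of Q: Q(-4)=-64, Q(-2)=-64.
So the global minimum of phi is P(1) + Q(-4) − 3 = -1 − 64 − 3 = -68, attained at (1, -4).

-68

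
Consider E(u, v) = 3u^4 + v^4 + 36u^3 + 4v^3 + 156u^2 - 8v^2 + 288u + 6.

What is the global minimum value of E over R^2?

E(u,v) separates as P(u) + Q(v) + 6, so its minimum is min P + min Q + 6.
P'(u) = 12(u + 2)(u + 3)(u + 4) vanishes at u ∈ {-4, -3, -2}; Q'(v) = 4v(v - 1)(v + 4) vanishes at v ∈ {-4, 0, 1}.
Local minima of P (where P''>0): P(-4)=-192, P(-2)=-192. Local minima of Q: Q(-4)=-128, Q(1)=-3.
So the global minimum of E is P(-4) + Q(-4) + 6 = -192 − 128 + 6 = -314, attained at (-4, -4).

-314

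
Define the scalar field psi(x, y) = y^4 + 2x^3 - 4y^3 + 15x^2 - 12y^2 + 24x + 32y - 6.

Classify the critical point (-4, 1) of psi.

local maximum

The mixed partial ∂²psi/∂x∂y is 0, so the Hessian at any point is diag(psi_xx, psi_yy) = diag(6(2x + 5), 12(y^2 - 2y - 2)).
At (-4, 1): H = diag(-18, -36).
Both eigenvalues are negative, so H is negative definite: a local maximum.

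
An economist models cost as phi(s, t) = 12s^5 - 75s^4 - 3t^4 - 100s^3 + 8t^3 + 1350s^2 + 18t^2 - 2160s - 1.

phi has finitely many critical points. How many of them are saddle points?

phi separates as a function of s plus a function of t, so ∇phi=0 decouples.
∂phi/∂s = 60(s - 4)(s - 3)(s - 1)(s + 3) = 0 at s ∈ {-3, 1, 3, 4}; ∂phi/∂t = -12t(t - 3)(t + 1) = 0 at t ∈ {-1, 0, 3}.
The Hessian is diagonal: diag(phi_ss, phi_tt). Second derivatives: phi_ss(-3)=-10080, phi_ss(1)=1440, phi_ss(3)=-720, phi_ss(4)=1260; phi_tt(-1)=-48, phi_tt(0)=36, phi_tt(3)=-144.
Saddle points occur where the two diagonal entries have opposite signs: (-3, 0), (1, -1), (1, 3), (3, 0), (4, -1), (4, 3). Count: 6.

6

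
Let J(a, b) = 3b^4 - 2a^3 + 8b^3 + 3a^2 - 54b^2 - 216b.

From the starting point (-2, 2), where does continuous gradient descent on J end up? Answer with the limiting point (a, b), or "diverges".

J is separable, so gradient descent decouples: a follows -∂J/∂a, b follows -∂J/∂b.
∂J/∂a = -6a(a - 1); at a=-2 this is -36, so a increases.
∂J/∂b = 12(b - 3)(b + 2)(b + 3); at b=2 this is -240, so b increases.
a converges to its nearest critical value 0 (a local min of the a-part); b converges to 3. The iterate converges to (0, 3).

(0, 3)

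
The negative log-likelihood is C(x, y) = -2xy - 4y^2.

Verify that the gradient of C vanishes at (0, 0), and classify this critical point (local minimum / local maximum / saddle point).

saddle point

∇C = (-2y, -2x - 8y); substituting (0, 0) gives ∇C = (0, 0), so (0, 0) is indeed a critical point.
The Hessian of C is constant: H = [[0, -2], [-2, -8]].
det(H) = 0·(-8) − (-2)² = -4.
Since det(H) < 0, H is indefinite and the critical point is a saddle point.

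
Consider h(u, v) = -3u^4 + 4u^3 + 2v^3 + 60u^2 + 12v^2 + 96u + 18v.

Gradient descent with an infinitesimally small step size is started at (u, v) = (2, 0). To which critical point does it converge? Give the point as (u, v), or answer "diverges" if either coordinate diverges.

h is separable, so gradient descent decouples: u follows -∂h/∂u, v follows -∂h/∂v.
∂h/∂u = -12(u - 4)(u + 1)(u + 2); at u=2 this is 288, so u decreases.
∂h/∂v = 6(v + 1)(v + 3); at v=0 this is 18, so v decreases.
u converges to its nearest critical value -1 (a local min of the u-part); v converges to -1. The iterate converges to (-1, -1).

(-1, -1)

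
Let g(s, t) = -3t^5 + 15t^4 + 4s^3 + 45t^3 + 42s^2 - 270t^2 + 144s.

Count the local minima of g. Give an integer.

g separates as a function of s plus a function of t, so ∇g=0 decouples.
∂g/∂s = 12(s + 3)(s + 4) = 0 at s ∈ {-4, -3}; ∂g/∂t = -15t(t - 4)(t - 3)(t + 3) = 0 at t ∈ {-3, 0, 3, 4}.
The Hessian is diagonal: diag(g_ss, g_tt). Second derivatives: g_ss(-4)=-12, g_ss(-3)=12; g_tt(-3)=1890, g_tt(0)=-540, g_tt(3)=270, g_tt(4)=-420.
Local minima occur where both diagonal entries positive: (-3, -3), (-3, 3). Count: 2.

2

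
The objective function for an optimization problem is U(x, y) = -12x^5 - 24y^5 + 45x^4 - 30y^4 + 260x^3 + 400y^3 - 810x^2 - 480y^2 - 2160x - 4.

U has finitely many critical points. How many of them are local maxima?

U separates as a function of x plus a function of y, so ∇U=0 decouples.
∂U/∂x = -60(x - 4)(x - 3)(x + 1)(x + 3) = 0 at x ∈ {-3, -1, 3, 4}; ∂U/∂y = -120y(y - 2)(y - 1)(y + 4) = 0 at y ∈ {-4, 0, 1, 2}.
The Hessian is diagonal: diag(U_xx, U_yy). Second derivatives: U_xx(-3)=5040, U_xx(-1)=-2400, U_xx(3)=1440, U_xx(4)=-2100; U_yy(-4)=14400, U_yy(0)=-960, U_yy(1)=600, U_yy(2)=-1440.
Local maxima occur where both diagonal entries negative: (-1, 0), (-1, 2), (4, 0), (4, 2). Count: 4.

4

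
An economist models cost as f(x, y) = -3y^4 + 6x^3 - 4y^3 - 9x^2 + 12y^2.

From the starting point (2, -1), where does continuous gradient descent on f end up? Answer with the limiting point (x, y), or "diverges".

f is separable, so gradient descent decouples: x follows -∂f/∂x, y follows -∂f/∂y.
∂f/∂x = 18x(x - 1); at x=2 this is 36, so x decreases.
∂f/∂y = -12y(y - 1)(y + 2); at y=-1 this is -24, so y increases.
x converges to its nearest critical value 1 (a local min of the x-part); y converges to 0. The iterate converges to (1, 0).

(1, 0)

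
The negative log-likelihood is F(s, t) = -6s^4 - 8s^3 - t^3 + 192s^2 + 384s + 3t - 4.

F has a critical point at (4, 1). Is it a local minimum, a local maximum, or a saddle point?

local maximum

The mixed partial ∂²F/∂s∂t is 0, so the Hessian at any point is diag(F_ss, F_tt) = diag(24(-3s^2 - 2s + 16), -6t).
At (4, 1): H = diag(-960, -6).
Both eigenvalues are negative, so H is negative definite: a local maximum.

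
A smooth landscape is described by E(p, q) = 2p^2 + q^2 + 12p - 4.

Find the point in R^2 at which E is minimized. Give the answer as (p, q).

(-3, 0)

E(p,q) separates as A(p) + B(q) − 4, so its minimum is min A + min B − 4.
A'(p) = 4p + 12 vanishes at p ∈ {-3}; B'(q) = 2q vanishes at q ∈ {0}.
Local minima of A (where A''>0): A(-3)=-18. Local minima of B: B(0)=0.
So the global minimum of E is A(-3) + B(0) − 4 = -18 + 0 − 4 = -22, attained at (-3, 0).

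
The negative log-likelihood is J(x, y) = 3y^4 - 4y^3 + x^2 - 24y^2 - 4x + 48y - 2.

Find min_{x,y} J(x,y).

-118

J(x,y) separates as P(x) + Q(y) − 2, so its minimum is min P + min Q − 2.
P'(x) = 2x - 4 vanishes at x ∈ {2}; Q'(y) = 12(y - 2)(y - 1)(y + 2) vanishes at y ∈ {-2, 1, 2}.
Local minima of P (where P''>0): P(2)=-4. Local minima of Q: Q(-2)=-112, Q(2)=16.
So the global minimum of J is P(2) + Q(-2) − 2 = -4 − 112 − 2 = -118, attained at (2, -2).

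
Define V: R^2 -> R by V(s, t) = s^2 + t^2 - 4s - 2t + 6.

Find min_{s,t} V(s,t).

V(s,t) separates as P(s) + Q(t) + 6, so its minimum is min P + min Q + 6.
P'(s) = 2s - 4 vanishes at s ∈ {2}; Q'(t) = 2(t - 1) vanishes at t ∈ {1}.
Local minima of P (where P''>0): P(2)=-4. Local minima of Q: Q(1)=-1.
So the global minimum of V is P(2) + Q(1) + 6 = -4 − 1 + 6 = 1, attained at (2, 1).

1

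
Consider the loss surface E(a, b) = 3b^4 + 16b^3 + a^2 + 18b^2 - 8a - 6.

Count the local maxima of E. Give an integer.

0

E separates as a function of a plus a function of b, so ∇E=0 decouples.
∂E/∂a = 2(a - 4) = 0 at a ∈ {4}; ∂E/∂b = 12b(b + 1)(b + 3) = 0 at b ∈ {-3, -1, 0}.
The Hessian is diagonal: diag(E_aa, E_bb). Second derivatives: E_aa(4)=2; E_bb(-3)=72, E_bb(-1)=-24, E_bb(0)=36.
Local maxima occur where both diagonal entries negative: none. Count: 0.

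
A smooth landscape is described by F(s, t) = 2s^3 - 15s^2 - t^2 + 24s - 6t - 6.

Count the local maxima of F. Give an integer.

F separates as a function of s plus a function of t, so ∇F=0 decouples.
∂F/∂s = 6(s - 4)(s - 1) = 0 at s ∈ {1, 4}; ∂F/∂t = -2(t + 3) = 0 at t ∈ {-3}.
The Hessian is diagonal: diag(F_ss, F_tt). Second derivatives: F_ss(1)=-18, F_ss(4)=18; F_tt(-3)=-2.
Local maxima occur where both diagonal entries negative: (1, -3). Count: 1.

1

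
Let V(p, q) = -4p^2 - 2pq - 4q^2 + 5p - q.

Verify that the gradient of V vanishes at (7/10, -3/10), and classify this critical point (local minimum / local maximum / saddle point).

∇V = (-8p - 2q + 5, -2p - 8q - 1); substituting (7/10, -3/10) gives ∇V = (0, 0), so (7/10, -3/10) is indeed a critical point.
The Hessian of V is constant: H = [[-8, -2], [-2, -8]].
det(H) = (-8)·(-8) − (-2)² = 60.
det(H) > 0 and tr(H) = -16 < 0, so H is negative definite and the point is a local maximum.

local maximum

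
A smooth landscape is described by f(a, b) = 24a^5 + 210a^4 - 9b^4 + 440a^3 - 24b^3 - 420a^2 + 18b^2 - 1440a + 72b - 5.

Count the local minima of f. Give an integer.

f separates as a function of a plus a function of b, so ∇f=0 decouples.
∂f/∂a = 120(a - 1)(a + 1)(a + 3)(a + 4) = 0 at a ∈ {-4, -3, -1, 1}; ∂f/∂b = -36(b - 1)(b + 1)(b + 2) = 0 at b ∈ {-2, -1, 1}.
The Hessian is diagonal: diag(f_aa, f_bb). Second derivatives: f_aa(-4)=-1800, f_aa(-3)=960, f_aa(-1)=-1440, f_aa(1)=4800; f_bb(-2)=-108, f_bb(-1)=72, f_bb(1)=-216.
Local minima occur where both diagonal entries positive: (-3, -1), (1, -1). Count: 2.

2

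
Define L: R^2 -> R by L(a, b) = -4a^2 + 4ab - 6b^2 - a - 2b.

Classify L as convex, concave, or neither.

L is quadratic, so its Hessian is the constant matrix H = [[-8, 4], [4, -12]].
det(H) = 80, tr(H) = -20.
det(H) > 0 and tr(H) < 0, so H is negative definite everywhere: concave.

concave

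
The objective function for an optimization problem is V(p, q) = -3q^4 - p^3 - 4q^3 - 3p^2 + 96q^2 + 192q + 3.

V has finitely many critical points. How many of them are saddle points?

V separates as a function of p plus a function of q, so ∇V=0 decouples.
∂V/∂p = -3p(p + 2) = 0 at p ∈ {-2, 0}; ∂V/∂q = -12(q - 4)(q + 1)(q + 4) = 0 at q ∈ {-4, -1, 4}.
The Hessian is diagonal: diag(V_pp, V_qq). Second derivatives: V_pp(-2)=6, V_pp(0)=-6; V_qq(-4)=-288, V_qq(-1)=180, V_qq(4)=-480.
Saddle points occur where the two diagonal entries have opposite signs: (-2, -4), (-2, 4), (0, -1). Count: 3.

3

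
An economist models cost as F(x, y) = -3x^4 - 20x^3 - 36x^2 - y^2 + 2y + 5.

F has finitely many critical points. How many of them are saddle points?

F separates as a function of x plus a function of y, so ∇F=0 decouples.
∂F/∂x = -12x(x + 2)(x + 3) = 0 at x ∈ {-3, -2, 0}; ∂F/∂y = -2(y - 1) = 0 at y ∈ {1}.
The Hessian is diagonal: diag(F_xx, F_yy). Second derivatives: F_xx(-3)=-36, F_xx(-2)=24, F_xx(0)=-72; F_yy(1)=-2.
Saddle points occur where the two diagonal entries have opposite signs: (-2, 1). Count: 1.

1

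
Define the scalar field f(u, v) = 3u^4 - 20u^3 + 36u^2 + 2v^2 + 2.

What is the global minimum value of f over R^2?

2

f(u,v) separates as P(u) + Q(v) + 2, so its minimum is min P + min Q + 2.
P'(u) = 12u(u - 3)(u - 2) vanishes at u ∈ {0, 2, 3}; Q'(v) = 4v vanishes at v ∈ {0}.
Local minima of P (where P''>0): P(0)=0, P(3)=27. Local minima of Q: Q(0)=0.
So the global minimum of f is P(0) + Q(0) + 2 = 0 + 0 + 2 = 2, attained at (0, 0).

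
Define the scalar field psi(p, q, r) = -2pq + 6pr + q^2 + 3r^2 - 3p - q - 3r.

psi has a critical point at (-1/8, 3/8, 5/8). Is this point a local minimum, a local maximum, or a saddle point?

The Hessian is constant: H = [[0, -2, 6], [-2, 2, 0], [6, 0, 6]].
Leading principal minors: Δ₁ = 0, Δ₂ = -4, Δ₃ = -96.
The minors fit neither the all-positive nor the alternating-sign pattern, so H is indefinite: a saddle point.

saddle point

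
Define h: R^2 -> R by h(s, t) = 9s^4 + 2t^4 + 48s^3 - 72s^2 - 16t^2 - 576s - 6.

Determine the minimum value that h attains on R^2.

h(s,t) separates as P(s) + Q(t) − 6, so its minimum is min P + min Q − 6.
P'(s) = 36(s - 2)(s + 2)(s + 4) vanishes at s ∈ {-4, -2, 2}; Q'(t) = 8t(t - 2)(t + 2) vanishes at t ∈ {-2, 0, 2}.
Local minima of P (where P''>0): P(-4)=384, P(2)=-912. Local minima of Q: Q(-2)=-32, Q(2)=-32.
So the global minimum of h is P(2) + Q(-2) − 6 = -912 − 32 − 6 = -950, attained at (2, -2).

-950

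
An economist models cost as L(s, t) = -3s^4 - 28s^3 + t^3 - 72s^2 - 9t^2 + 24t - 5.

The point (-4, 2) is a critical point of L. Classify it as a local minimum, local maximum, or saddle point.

local maximum

The mixed partial ∂²L/∂s∂t is 0, so the Hessian at any point is diag(L_ss, L_tt) = diag(-12(3s^2 + 14s + 12), 6(t - 3)).
At (-4, 2): H = diag(-48, -6).
Both eigenvalues are negative, so H is negative definite: a local maximum.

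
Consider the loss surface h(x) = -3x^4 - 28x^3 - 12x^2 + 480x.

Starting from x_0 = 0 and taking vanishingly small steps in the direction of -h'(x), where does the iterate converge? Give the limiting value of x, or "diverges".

h'(x) = -12(x - 2)(x + 4)(x + 5), so h'(0) = 480.
Gradient descent moves in the -h' direction, i.e. x is decreasing.
The nearest critical point in that direction is x = -4, where h'' = 72 > 0 (a local minimum). The iterate converges there.

-4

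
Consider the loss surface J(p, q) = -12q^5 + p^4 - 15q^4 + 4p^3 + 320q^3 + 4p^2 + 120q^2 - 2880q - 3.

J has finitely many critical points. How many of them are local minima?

J separates as a function of p plus a function of q, so ∇J=0 decouples.
∂J/∂p = 4p(p + 1)(p + 2) = 0 at p ∈ {-2, -1, 0}; ∂J/∂q = -60(q - 3)(q - 2)(q + 2)(q + 4) = 0 at q ∈ {-4, -2, 2, 3}.
The Hessian is diagonal: diag(J_pp, J_qq). Second derivatives: J_pp(-2)=8, J_pp(-1)=-4, J_pp(0)=8; J_qq(-4)=5040, J_qq(-2)=-2400, J_qq(2)=1440, J_qq(3)=-2100.
Local minima occur where both diagonal entries positive: (-2, -4), (-2, 2), (0, -4), (0, 2). Count: 4.

4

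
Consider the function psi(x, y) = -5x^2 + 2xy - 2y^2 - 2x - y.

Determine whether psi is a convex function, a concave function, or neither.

psi is quadratic, so its Hessian is the constant matrix H = [[-10, 2], [2, -4]].
det(H) = 36, tr(H) = -14.
det(H) > 0 and tr(H) < 0, so H is negative definite everywhere: concave.

concave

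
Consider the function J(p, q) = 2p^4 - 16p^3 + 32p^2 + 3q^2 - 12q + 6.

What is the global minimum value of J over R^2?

-6

J(p,q) separates as A(p) + B(q) + 6, so its minimum is min A + min B + 6.
A'(p) = 8p(p - 4)(p - 2) vanishes at p ∈ {0, 2, 4}; B'(q) = 6q - 12 vanishes at q ∈ {2}.
Local minima of A (where A''>0): A(0)=0, A(4)=0. Local minima of B: B(2)=-12.
So the global minimum of J is A(0) + B(2) + 6 = 0 − 12 + 6 = -6, attained at (0, 2).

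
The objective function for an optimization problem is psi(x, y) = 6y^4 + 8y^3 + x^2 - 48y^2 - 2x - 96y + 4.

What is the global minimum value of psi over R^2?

psi(x,y) separates as P(x) + Q(y) + 4, so its minimum is min P + min Q + 4.
P'(x) = 2x - 2 vanishes at x ∈ {1}; Q'(y) = 24(y - 2)(y + 1)(y + 2) vanishes at y ∈ {-2, -1, 2}.
Local minima of P (where P''>0): P(1)=-1. Local minima of Q: Q(-2)=32, Q(2)=-224.
So the global minimum of psi is P(1) + Q(2) + 4 = -1 − 224 + 4 = -221, attained at (1, 2).

-221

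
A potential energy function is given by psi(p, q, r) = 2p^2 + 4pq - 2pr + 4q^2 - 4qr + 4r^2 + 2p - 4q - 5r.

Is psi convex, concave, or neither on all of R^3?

convex

psi is quadratic, so its Hessian is the constant matrix H = [[4, 4, -2], [4, 8, -4], [-2, -4, 8]].
Leading principal minors: 4, 16, 96.
All positive ⇒ H ≻ 0 ⇒ convex.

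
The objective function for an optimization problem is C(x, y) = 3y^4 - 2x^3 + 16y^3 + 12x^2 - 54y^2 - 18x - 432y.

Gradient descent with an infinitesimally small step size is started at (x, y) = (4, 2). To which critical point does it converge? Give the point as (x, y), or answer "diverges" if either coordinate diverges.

C is separable, so gradient descent decouples: x follows -∂C/∂x, y follows -∂C/∂y.
∂C/∂x = -6(x - 3)(x - 1); at x=4 this is -18, so x increases.
∂C/∂y = 12(y - 3)(y + 3)(y + 4); at y=2 this is -360, so y increases.
The x-coordinate has no critical point in that direction and runs off to infinity.

diverges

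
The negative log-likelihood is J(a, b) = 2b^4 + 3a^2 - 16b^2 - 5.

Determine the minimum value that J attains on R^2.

J(a,b) separates as P(a) + Q(b) − 5, so its minimum is min P + min Q − 5.
P'(a) = 6a vanishes at a ∈ {0}; Q'(b) = 8b(b - 2)(b + 2) vanishes at b ∈ {-2, 0, 2}.
Local minima of P (where P''>0): P(0)=0. Local minima of Q: Q(-2)=-32, Q(2)=-32.
So the global minimum of J is P(0) + Q(-2) − 5 = 0 − 32 − 5 = -37, attained at (0, -2).

-37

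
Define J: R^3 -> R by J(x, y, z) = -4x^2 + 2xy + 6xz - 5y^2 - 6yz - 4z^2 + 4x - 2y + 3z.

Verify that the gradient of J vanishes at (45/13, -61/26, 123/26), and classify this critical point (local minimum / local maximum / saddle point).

∇J = (-8x + 2y + 6z + 4, 2x - 10y - 6z - 2, 6x - 6y - 8z + 3); substituting (45/13, -61/26, 123/26) gives ∇J = (0, 0, 0), so (45/13, -61/26, 123/26) is indeed a critical point.
The Hessian is constant: H = [[-8, 2, 6], [2, -10, -6], [6, -6, -8]].
Leading principal minors: Δ₁ = -8, Δ₂ = 76, Δ₃ = -104.
The minors alternate sign starting negative (−, +, −), so H is negative definite: a local maximum.

local maximum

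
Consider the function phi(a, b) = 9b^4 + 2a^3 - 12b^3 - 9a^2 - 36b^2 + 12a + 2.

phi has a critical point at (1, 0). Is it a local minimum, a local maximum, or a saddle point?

The mixed partial ∂²phi/∂a∂b is 0, so the Hessian at any point is diag(phi_aa, phi_bb) = diag(6(2a - 3), 36(3b^2 - 2b - 2)).
At (1, 0): H = diag(-6, -72).
Both eigenvalues are negative, so H is negative definite: a local maximum.

local maximum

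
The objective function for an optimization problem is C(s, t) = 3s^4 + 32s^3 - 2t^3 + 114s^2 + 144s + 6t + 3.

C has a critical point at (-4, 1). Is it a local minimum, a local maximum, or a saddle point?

saddle point

The mixed partial ∂²C/∂s∂t is 0, so the Hessian at any point is diag(C_ss, C_tt) = diag(12(3s^2 + 16s + 19), -12t).
At (-4, 1): H = diag(36, -12).
The eigenvalues have opposite signs, so H is indefinite: a saddle point.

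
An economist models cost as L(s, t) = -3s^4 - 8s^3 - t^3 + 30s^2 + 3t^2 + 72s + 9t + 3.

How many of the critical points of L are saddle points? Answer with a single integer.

L separates as a function of s plus a function of t, so ∇L=0 decouples.
∂L/∂s = -12(s - 2)(s + 1)(s + 3) = 0 at s ∈ {-3, -1, 2}; ∂L/∂t = -3(t - 3)(t + 1) = 0 at t ∈ {-1, 3}.
The Hessian is diagonal: diag(L_ss, L_tt). Second derivatives: L_ss(-3)=-120, L_ss(-1)=72, L_ss(2)=-180; L_tt(-1)=12, L_tt(3)=-12.
Saddle points occur where the two diagonal entries have opposite signs: (-3, -1), (-1, 3), (2, -1). Count: 3.

3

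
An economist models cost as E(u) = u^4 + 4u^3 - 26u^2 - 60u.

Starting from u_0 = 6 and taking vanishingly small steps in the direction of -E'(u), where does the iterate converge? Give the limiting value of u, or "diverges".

3

E'(u) = 4(u - 3)(u + 1)(u + 5), so E'(6) = 924.
Gradient descent moves in the -E' direction, i.e. u is decreasing.
The nearest critical point in that direction is u = 3, where E'' = 128 > 0 (a local minimum). The iterate converges there.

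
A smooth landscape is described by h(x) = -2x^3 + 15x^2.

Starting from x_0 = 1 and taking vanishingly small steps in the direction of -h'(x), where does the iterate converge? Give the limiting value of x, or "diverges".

h'(x) = -6x(x - 5), so h'(1) = 24.
Gradient descent moves in the -h' direction, i.e. x is decreasing.
The nearest critical point in that direction is x = 0, where h'' = 30 > 0 (a local minimum). The iterate converges there.

0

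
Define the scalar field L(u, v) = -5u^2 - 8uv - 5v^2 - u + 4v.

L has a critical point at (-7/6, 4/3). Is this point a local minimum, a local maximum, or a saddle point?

local maximum

The Hessian of L is constant: H = [[-10, -8], [-8, -10]].
det(H) = (-10)·(-10) − (-8)² = 36.
det(H) > 0 and tr(H) = -20 < 0, so H is negative definite and the point is a local maximum.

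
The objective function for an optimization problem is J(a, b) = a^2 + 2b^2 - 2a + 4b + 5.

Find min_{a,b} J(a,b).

2

J(a,b) separates as P(a) + Q(b) + 5, so its minimum is min P + min Q + 5.
P'(a) = 2a - 2 vanishes at a ∈ {1}; Q'(b) = 4b + 4 vanishes at b ∈ {-1}.
Local minima of P (where P''>0): P(1)=-1. Local minima of Q: Q(-1)=-2.
So the global minimum of J is P(1) + Q(-1) + 5 = -1 − 2 + 5 = 2, attained at (1, -1).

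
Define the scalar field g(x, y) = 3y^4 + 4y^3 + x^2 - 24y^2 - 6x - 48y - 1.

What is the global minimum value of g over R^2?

-122

g(x,y) separates as P(x) + Q(y) − 1, so its minimum is min P + min Q − 1.
P'(x) = 2x - 6 vanishes at x ∈ {3}; Q'(y) = 12(y - 2)(y + 1)(y + 2) vanishes at y ∈ {-2, -1, 2}.
Local minima of P (where P''>0): P(3)=-9. Local minima of Q: Q(-2)=16, Q(2)=-112.
So the global minimum of g is P(3) + Q(2) − 1 = -9 − 112 − 1 = -122, attained at (3, 2).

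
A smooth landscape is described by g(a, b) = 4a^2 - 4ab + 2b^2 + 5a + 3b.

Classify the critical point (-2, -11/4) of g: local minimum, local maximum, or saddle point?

local minimum

The Hessian of g is constant: H = [[8, -4], [-4, 4]].
det(H) = 8·4 − (-4)² = 16.
det(H) > 0 and tr(H) = 12 > 0, so H is positive definite and the point is a local minimum.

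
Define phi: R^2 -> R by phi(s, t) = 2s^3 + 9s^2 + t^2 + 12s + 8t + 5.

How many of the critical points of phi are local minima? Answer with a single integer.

phi separates as a function of s plus a function of t, so ∇phi=0 decouples.
∂phi/∂s = 6(s + 1)(s + 2) = 0 at s ∈ {-2, -1}; ∂phi/∂t = 2(t + 4) = 0 at t ∈ {-4}.
The Hessian is diagonal: diag(phi_ss, phi_tt). Second derivatives: phi_ss(-2)=-6, phi_ss(-1)=6; phi_tt(-4)=2.
Local minima occur where both diagonal entries positive: (-1, -4). Count: 1.

1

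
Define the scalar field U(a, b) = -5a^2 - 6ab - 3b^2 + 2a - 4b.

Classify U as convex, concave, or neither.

concave

U is quadratic, so its Hessian is the constant matrix H = [[-10, -6], [-6, -6]].
det(H) = 24, tr(H) = -16.
det(H) > 0 and tr(H) < 0, so H is negative definite everywhere: concave.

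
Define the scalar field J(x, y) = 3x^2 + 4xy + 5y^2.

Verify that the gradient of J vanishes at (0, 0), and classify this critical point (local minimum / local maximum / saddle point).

∇J = (6x + 4y, 4x + 10y); substituting (0, 0) gives ∇J = (0, 0), so (0, 0) is indeed a critical point.
The Hessian of J is constant: H = [[6, 4], [4, 10]].
det(H) = 6·10 − 4² = 44.
det(H) > 0 and tr(H) = 16 > 0, so H is positive definite and the point is a local minimum.

local minimum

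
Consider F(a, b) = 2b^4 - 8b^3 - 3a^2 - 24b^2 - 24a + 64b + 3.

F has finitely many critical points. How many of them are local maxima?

1

F separates as a function of a plus a function of b, so ∇F=0 decouples.
∂F/∂a = -6(a + 4) = 0 at a ∈ {-4}; ∂F/∂b = 8(b - 4)(b - 1)(b + 2) = 0 at b ∈ {-2, 1, 4}.
The Hessian is diagonal: diag(F_aa, F_bb). Second derivatives: F_aa(-4)=-6; F_bb(-2)=144, F_bb(1)=-72, F_bb(4)=144.
Local maxima occur where both diagonal entries negative: (-4, 1). Count: 1.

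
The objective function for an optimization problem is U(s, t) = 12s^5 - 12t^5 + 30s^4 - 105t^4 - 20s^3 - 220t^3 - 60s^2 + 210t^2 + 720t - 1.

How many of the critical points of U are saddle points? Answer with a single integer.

U separates as a function of s plus a function of t, so ∇U=0 decouples.
∂U/∂s = 60s(s - 1)(s + 1)(s + 2) = 0 at s ∈ {-2, -1, 0, 1}; ∂U/∂t = -60(t - 1)(t + 1)(t + 3)(t + 4) = 0 at t ∈ {-4, -3, -1, 1}.
The Hessian is diagonal: diag(U_ss, U_tt). Second derivatives: U_ss(-2)=-360, U_ss(-1)=120, U_ss(0)=-120, U_ss(1)=360; U_tt(-4)=900, U_tt(-3)=-480, U_tt(-1)=720, U_tt(1)=-2400.
Saddle points occur where the two diagonal entries have opposite signs: (-2, -4), (-2, -1), (-1, -3), (-1, 1), (0, -4), (0, -1), (1, -3), (1, 1). Count: 8.

8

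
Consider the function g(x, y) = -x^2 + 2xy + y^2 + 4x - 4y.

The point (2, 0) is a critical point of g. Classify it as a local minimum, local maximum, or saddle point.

The Hessian of g is constant: H = [[-2, 2], [2, 2]].
det(H) = (-2)·2 − 2² = -8.
Since det(H) < 0, H is indefinite and the critical point is a saddle point.

saddle point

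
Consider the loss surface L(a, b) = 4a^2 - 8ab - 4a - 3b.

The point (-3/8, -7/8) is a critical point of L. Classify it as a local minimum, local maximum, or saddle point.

saddle point

The Hessian of L is constant: H = [[8, -8], [-8, 0]].
det(H) = 8·0 − (-8)² = -64.
Since det(H) < 0, H is indefinite and the critical point is a saddle point.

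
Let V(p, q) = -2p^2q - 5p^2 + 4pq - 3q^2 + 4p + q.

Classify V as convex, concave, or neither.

neither

The term -2p^2q is cubic, so the Hessian is not constant.
∂²V/∂p² = -4q - 10, which takes both signs as q varies (negative for sufficiently large q). A diagonal entry of the Hessian changing sign means the Hessian is neither positive- nor negative-semidefinite on all of R^2.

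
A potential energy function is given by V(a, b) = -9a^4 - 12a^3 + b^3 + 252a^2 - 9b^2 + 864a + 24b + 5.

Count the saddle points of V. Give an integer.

V separates as a function of a plus a function of b, so ∇V=0 decouples.
∂V/∂a = -36(a - 4)(a + 2)(a + 3) = 0 at a ∈ {-3, -2, 4}; ∂V/∂b = 3(b - 4)(b - 2) = 0 at b ∈ {2, 4}.
The Hessian is diagonal: diag(V_aa, V_bb). Second derivatives: V_aa(-3)=-252, V_aa(-2)=216, V_aa(4)=-1512; V_bb(2)=-6, V_bb(4)=6.
Saddle points occur where the two diagonal entries have opposite signs: (-3, 4), (-2, 2), (4, 4). Count: 3.

3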